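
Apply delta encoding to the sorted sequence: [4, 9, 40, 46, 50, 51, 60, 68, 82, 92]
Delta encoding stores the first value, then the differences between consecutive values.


First value: 4
Deltas:
  9 - 4 = 5
  40 - 9 = 31
  46 - 40 = 6
  50 - 46 = 4
  51 - 50 = 1
  60 - 51 = 9
  68 - 60 = 8
  82 - 68 = 14
  92 - 82 = 10


Delta encoded: [4, 5, 31, 6, 4, 1, 9, 8, 14, 10]


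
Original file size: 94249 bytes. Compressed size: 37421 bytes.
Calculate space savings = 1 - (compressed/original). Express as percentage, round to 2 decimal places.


ratio = compressed/original = 37421/94249 = 0.397044
savings = 1 - ratio = 1 - 0.397044 = 0.602956
as a percentage: 0.602956 * 100 = 60.3%

Space savings = 1 - 37421/94249 = 60.3%


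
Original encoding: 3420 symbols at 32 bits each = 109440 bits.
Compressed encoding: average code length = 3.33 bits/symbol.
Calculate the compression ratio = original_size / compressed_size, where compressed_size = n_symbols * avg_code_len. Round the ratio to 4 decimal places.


original_size = n_symbols * orig_bits = 3420 * 32 = 109440 bits
compressed_size = n_symbols * avg_code_len = 3420 * 3.33 = 11388.6 bits
ratio = original_size / compressed_size = 109440 / 11388.6 = 9.6096

Compression ratio = 9.6096


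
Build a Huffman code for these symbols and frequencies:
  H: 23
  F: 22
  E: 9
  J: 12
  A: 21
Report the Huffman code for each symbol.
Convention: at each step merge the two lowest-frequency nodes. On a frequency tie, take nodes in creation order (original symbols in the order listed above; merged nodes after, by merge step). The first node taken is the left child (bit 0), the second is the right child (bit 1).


Huffman tree construction:
Step 1: Merge E(9) + J(12) = 21
Step 2: Merge A(21) + (E+J)(21) = 42
Step 3: Merge F(22) + H(23) = 45
Step 4: Merge (A+(E+J))(42) + (F+H)(45) = 87
Read each symbol's code off the tree from the root (left child = 0, right child = 1).

Codes:
  H: 11 (length 2)
  F: 10 (length 2)
  E: 010 (length 3)
  J: 011 (length 3)
  A: 00 (length 2)
Average code length: 195/87 = 2.2414 bits/symbol


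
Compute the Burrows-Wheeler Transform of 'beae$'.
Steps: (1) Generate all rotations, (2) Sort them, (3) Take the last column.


Rotations (sorted):
  0: $beae -> last char: e
  1: ae$be -> last char: e
  2: beae$ -> last char: $
  3: e$bea -> last char: a
  4: eae$b -> last char: b


BWT = ee$ab


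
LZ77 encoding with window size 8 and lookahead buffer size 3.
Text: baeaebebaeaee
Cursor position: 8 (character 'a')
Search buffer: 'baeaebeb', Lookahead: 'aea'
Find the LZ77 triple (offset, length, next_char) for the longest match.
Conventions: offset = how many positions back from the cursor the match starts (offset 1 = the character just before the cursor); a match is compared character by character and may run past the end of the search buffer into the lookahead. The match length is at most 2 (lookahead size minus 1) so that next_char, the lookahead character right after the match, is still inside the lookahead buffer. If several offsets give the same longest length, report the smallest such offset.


Try each offset into the search buffer:
  offset=1 (pos 7, char 'b'): match length 0
  offset=2 (pos 6, char 'e'): match length 0
  offset=3 (pos 5, char 'b'): match length 0
  offset=4 (pos 4, char 'e'): match length 0
  offset=5 (pos 3, char 'a'): match length 2
  offset=6 (pos 2, char 'e'): match length 0
  offset=7 (pos 1, char 'a'): match length 2
  offset=8 (pos 0, char 'b'): match length 0
Longest match has length 2, found at offsets 5, 7; take the smallest, offset 5.
next_char = character at position 8 + 2 = 10 -> 'a'

Best match: offset=5, length=2 (matching 'ae' starting at position 3)
LZ77 triple: (5, 2, 'a')


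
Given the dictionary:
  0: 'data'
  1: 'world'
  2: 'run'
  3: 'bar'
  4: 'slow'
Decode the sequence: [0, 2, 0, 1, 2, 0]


Look up each index in the dictionary:
  0 -> 'data'
  2 -> 'run'
  0 -> 'data'
  1 -> 'world'
  2 -> 'run'
  0 -> 'data'

Decoded: "data run data world run data"


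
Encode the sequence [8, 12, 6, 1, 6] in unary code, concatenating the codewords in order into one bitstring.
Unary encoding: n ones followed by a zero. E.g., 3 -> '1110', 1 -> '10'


Encode each number as n ones followed by a terminating 0:
  8 -> 111111110 (9 bits)
  12 -> 1111111111110 (13 bits)
  6 -> 1111110 (7 bits)
  1 -> 10 (2 bits)
  6 -> 1111110 (7 bits)
Total length = 9 + 13 + 7 + 2 + 7 = 38 bits.

Unary([8, 12, 6, 1, 6]) = 11111111011111111111101111110101111110 (38 bits)


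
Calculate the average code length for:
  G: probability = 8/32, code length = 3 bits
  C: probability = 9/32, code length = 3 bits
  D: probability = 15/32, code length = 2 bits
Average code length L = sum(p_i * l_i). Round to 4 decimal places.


Weighted contributions p_i * l_i:
  G: (8/32) * 3 = 24/32
  C: (9/32) * 3 = 27/32
  D: (15/32) * 2 = 30/32
Sum = (24 + 27 + 30)/32 = 81/32

L = 81/32 = 2.5313 bits/symbol


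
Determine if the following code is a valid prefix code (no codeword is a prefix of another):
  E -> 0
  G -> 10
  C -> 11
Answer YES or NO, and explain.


Checking each pair (does one codeword prefix another?):
  E='0' vs G='10': no prefix
  E='0' vs C='11': no prefix
  G='10' vs E='0': no prefix
  G='10' vs C='11': no prefix
  C='11' vs E='0': no prefix
  C='11' vs G='10': no prefix
No violation found over all pairs.

YES -- this is a valid prefix code. No codeword is a prefix of any other codeword.


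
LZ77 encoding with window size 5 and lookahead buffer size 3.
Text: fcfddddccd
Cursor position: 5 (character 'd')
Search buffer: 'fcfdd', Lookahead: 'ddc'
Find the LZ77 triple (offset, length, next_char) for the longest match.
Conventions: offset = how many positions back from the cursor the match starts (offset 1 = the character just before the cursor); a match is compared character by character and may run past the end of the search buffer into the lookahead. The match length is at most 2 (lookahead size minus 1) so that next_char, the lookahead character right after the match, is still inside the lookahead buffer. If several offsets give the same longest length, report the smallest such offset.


Try each offset into the search buffer:
  offset=1 (pos 4, char 'd'): match length 2
  offset=2 (pos 3, char 'd'): match length 2
  offset=3 (pos 2, char 'f'): match length 0
  offset=4 (pos 1, char 'c'): match length 0
  offset=5 (pos 0, char 'f'): match length 0
Longest match has length 2, found at offsets 1, 2; take the smallest, offset 1.
next_char = character at position 5 + 2 = 7 -> 'c'

Best match: offset=1, length=2 (matching 'dd' starting at position 4)
LZ77 triple: (1, 2, 'c')


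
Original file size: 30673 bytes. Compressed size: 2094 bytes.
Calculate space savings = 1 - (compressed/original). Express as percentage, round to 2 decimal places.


ratio = compressed/original = 2094/30673 = 0.068269
savings = 1 - ratio = 1 - 0.068269 = 0.931731
as a percentage: 0.931731 * 100 = 93.17%

Space savings = 1 - 2094/30673 = 93.17%


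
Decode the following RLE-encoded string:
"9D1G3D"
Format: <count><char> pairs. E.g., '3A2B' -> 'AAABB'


Expanding each <count><char> pair:
  9D -> 'DDDDDDDDD'
  1G -> 'G'
  3D -> 'DDD'

Decoded = DDDDDDDDDGDDD


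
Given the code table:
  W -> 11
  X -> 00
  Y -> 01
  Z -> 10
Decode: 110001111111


Decoding:
11 -> W
00 -> X
01 -> Y
11 -> W
11 -> W
11 -> W


Result: WXYWWW


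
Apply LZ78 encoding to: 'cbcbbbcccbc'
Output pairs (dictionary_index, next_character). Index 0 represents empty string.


LZ78 encoding steps:
Dictionary: {0: ''}
Step 1: w='' (idx 0), next='c' -> output (0, 'c'), add 'c' as idx 1
Step 2: w='' (idx 0), next='b' -> output (0, 'b'), add 'b' as idx 2
Step 3: w='c' (idx 1), next='b' -> output (1, 'b'), add 'cb' as idx 3
Step 4: w='b' (idx 2), next='b' -> output (2, 'b'), add 'bb' as idx 4
Step 5: w='c' (idx 1), next='c' -> output (1, 'c'), add 'cc' as idx 5
Step 6: w='cb' (idx 3), next='c' -> output (3, 'c'), add 'cbc' as idx 6


Encoded: [(0, 'c'), (0, 'b'), (1, 'b'), (2, 'b'), (1, 'c'), (3, 'c')]


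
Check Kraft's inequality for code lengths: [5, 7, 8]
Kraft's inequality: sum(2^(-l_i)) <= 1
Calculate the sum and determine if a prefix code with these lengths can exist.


Sum = 2^(-5) + 2^(-7) + 2^(-8)
    = 0.03125 + 0.0078125 + 0.00390625
    = 11/256 = 0.04296875
Since 0.04296875 <= 1, Kraft's inequality IS satisfied.
A prefix code with these lengths CAN exist.

Kraft sum = 0.04296875. Satisfied.


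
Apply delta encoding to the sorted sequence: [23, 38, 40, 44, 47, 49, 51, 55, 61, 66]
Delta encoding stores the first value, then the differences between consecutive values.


First value: 23
Deltas:
  38 - 23 = 15
  40 - 38 = 2
  44 - 40 = 4
  47 - 44 = 3
  49 - 47 = 2
  51 - 49 = 2
  55 - 51 = 4
  61 - 55 = 6
  66 - 61 = 5


Delta encoded: [23, 15, 2, 4, 3, 2, 2, 4, 6, 5]


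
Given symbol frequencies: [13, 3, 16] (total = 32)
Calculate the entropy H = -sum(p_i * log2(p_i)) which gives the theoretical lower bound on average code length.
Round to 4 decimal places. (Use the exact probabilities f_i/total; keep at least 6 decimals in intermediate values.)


Per-symbol terms -p_i * log2(p_i) with p_i = f_i/32:
  p = 13/32 = 0.406250: log2(p) = -1.299560, -p*log2(p) = 0.527946
  p = 3/32 = 0.093750: log2(p) = -3.415037, -p*log2(p) = 0.320160
  p = 16/32 = 0.500000: log2(p) = -1.000000, -p*log2(p) = 0.500000
H = 0.527946 + 0.320160 + 0.500000 = 1.348106

H = 1.3481 bits/symbol


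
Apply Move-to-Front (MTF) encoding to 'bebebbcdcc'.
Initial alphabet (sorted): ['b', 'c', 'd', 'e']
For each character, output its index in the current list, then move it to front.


MTF encoding:
'b': index 0 in ['b', 'c', 'd', 'e'] -> ['b', 'c', 'd', 'e']
'e': index 3 in ['b', 'c', 'd', 'e'] -> ['e', 'b', 'c', 'd']
'b': index 1 in ['e', 'b', 'c', 'd'] -> ['b', 'e', 'c', 'd']
'e': index 1 in ['b', 'e', 'c', 'd'] -> ['e', 'b', 'c', 'd']
'b': index 1 in ['e', 'b', 'c', 'd'] -> ['b', 'e', 'c', 'd']
'b': index 0 in ['b', 'e', 'c', 'd'] -> ['b', 'e', 'c', 'd']
'c': index 2 in ['b', 'e', 'c', 'd'] -> ['c', 'b', 'e', 'd']
'd': index 3 in ['c', 'b', 'e', 'd'] -> ['d', 'c', 'b', 'e']
'c': index 1 in ['d', 'c', 'b', 'e'] -> ['c', 'd', 'b', 'e']
'c': index 0 in ['c', 'd', 'b', 'e'] -> ['c', 'd', 'b', 'e']


Output: [0, 3, 1, 1, 1, 0, 2, 3, 1, 0]


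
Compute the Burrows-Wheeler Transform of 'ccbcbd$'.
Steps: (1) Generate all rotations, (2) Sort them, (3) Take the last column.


Rotations (sorted):
  0: $ccbcbd -> last char: d
  1: bcbd$cc -> last char: c
  2: bd$ccbc -> last char: c
  3: cbcbd$c -> last char: c
  4: cbd$ccb -> last char: b
  5: ccbcbd$ -> last char: $
  6: d$ccbcb -> last char: b


BWT = dcccb$b


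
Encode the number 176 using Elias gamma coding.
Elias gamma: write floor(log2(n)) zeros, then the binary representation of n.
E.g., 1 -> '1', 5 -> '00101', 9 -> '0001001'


num_bits = floor(log2(176)) + 1 = 8
leading_zeros = num_bits - 1 = 7
binary(176) = 10110000

Elias gamma(176) = '0000000' + '10110000' = 000000010110000 (15 bits)


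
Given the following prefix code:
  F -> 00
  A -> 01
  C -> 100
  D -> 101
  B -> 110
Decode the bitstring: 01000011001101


Decoding step by step:
Bits 01 -> A
Bits 00 -> F
Bits 00 -> F
Bits 110 -> B
Bits 01 -> A
Bits 101 -> D


Decoded message: AFFBAD


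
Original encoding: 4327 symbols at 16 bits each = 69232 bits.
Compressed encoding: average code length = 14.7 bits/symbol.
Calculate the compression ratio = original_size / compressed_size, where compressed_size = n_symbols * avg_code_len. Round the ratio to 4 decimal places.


original_size = n_symbols * orig_bits = 4327 * 16 = 69232 bits
compressed_size = n_symbols * avg_code_len = 4327 * 14.7 = 63606.9 bits
ratio = original_size / compressed_size = 69232 / 63606.9 = 1.0884

Compression ratio = 1.0884


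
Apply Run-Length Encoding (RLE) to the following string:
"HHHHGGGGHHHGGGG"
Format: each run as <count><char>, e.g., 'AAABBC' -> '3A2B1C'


Scanning runs left to right:
  i=0: run of 'H' x 4 -> '4H'
  i=4: run of 'G' x 4 -> '4G'
  i=8: run of 'H' x 3 -> '3H'
  i=11: run of 'G' x 4 -> '4G'

RLE = 4H4G3H4G


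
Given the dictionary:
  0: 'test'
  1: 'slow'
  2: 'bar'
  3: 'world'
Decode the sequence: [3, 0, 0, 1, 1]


Look up each index in the dictionary:
  3 -> 'world'
  0 -> 'test'
  0 -> 'test'
  1 -> 'slow'
  1 -> 'slow'

Decoded: "world test test slow slow"


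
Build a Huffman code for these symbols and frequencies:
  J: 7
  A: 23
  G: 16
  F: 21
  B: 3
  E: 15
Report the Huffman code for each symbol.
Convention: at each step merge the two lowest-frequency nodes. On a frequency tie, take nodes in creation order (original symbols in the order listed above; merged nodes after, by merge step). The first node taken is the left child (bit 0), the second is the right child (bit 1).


Huffman tree construction:
Step 1: Merge B(3) + J(7) = 10
Step 2: Merge (B+J)(10) + E(15) = 25
Step 3: Merge G(16) + F(21) = 37
Step 4: Merge A(23) + ((B+J)+E)(25) = 48
Step 5: Merge (G+F)(37) + (A+((B+J)+E))(48) = 85
Read each symbol's code off the tree from the root (left child = 0, right child = 1).

Codes:
  J: 1101 (length 4)
  A: 10 (length 2)
  G: 00 (length 2)
  F: 01 (length 2)
  B: 1100 (length 4)
  E: 111 (length 3)
Average code length: 205/85 = 2.4118 bits/symbol


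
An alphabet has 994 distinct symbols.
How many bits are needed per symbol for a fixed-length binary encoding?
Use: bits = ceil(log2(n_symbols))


log2(994) = 9.9571
Bracket: 2^9 = 512 < 994 <= 2^10 = 1024
So ceil(log2(994)) = 10

bits = ceil(log2(994)) = ceil(9.9571) = 10 bits


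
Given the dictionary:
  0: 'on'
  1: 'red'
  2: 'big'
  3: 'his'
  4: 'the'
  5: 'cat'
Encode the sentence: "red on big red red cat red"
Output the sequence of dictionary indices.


Look up each word in the dictionary:
  'red' -> 1
  'on' -> 0
  'big' -> 2
  'red' -> 1
  'red' -> 1
  'cat' -> 5
  'red' -> 1

Encoded: [1, 0, 2, 1, 1, 5, 1]


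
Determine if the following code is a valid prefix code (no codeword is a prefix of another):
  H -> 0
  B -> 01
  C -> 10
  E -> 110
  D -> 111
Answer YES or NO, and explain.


Checking each pair (does one codeword prefix another?):
  H='0' vs B='01': prefix -- VIOLATION

NO -- this is NOT a valid prefix code. H (0) is a prefix of B (01).


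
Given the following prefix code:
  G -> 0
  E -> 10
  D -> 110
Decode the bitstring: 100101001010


Decoding step by step:
Bits 10 -> E
Bits 0 -> G
Bits 10 -> E
Bits 10 -> E
Bits 0 -> G
Bits 10 -> E
Bits 10 -> E


Decoded message: EGEEGEE


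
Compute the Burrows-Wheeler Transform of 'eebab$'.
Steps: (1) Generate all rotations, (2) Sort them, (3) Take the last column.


Rotations (sorted):
  0: $eebab -> last char: b
  1: ab$eeb -> last char: b
  2: b$eeba -> last char: a
  3: bab$ee -> last char: e
  4: ebab$e -> last char: e
  5: eebab$ -> last char: $


BWT = bbaee$


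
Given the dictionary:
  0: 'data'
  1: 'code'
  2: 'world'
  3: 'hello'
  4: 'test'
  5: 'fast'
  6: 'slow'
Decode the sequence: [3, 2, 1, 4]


Look up each index in the dictionary:
  3 -> 'hello'
  2 -> 'world'
  1 -> 'code'
  4 -> 'test'

Decoded: "hello world code test"


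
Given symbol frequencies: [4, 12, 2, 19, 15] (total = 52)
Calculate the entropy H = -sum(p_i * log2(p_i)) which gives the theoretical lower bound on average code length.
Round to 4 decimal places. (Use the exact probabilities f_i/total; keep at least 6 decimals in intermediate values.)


Per-symbol terms -p_i * log2(p_i) with p_i = f_i/52:
  p = 4/52 = 0.076923: log2(p) = -3.700440, -p*log2(p) = 0.284649
  p = 12/52 = 0.230769: log2(p) = -2.115477, -p*log2(p) = 0.488187
  p = 2/52 = 0.038462: log2(p) = -4.700440, -p*log2(p) = 0.180786
  p = 19/52 = 0.365385: log2(p) = -1.452512, -p*log2(p) = 0.530726
  p = 15/52 = 0.288462: log2(p) = -1.793549, -p*log2(p) = 0.517370
H = 0.284649 + 0.488187 + 0.180786 + 0.530726 + 0.517370 = 2.001718

H = 2.0017 bits/symbol


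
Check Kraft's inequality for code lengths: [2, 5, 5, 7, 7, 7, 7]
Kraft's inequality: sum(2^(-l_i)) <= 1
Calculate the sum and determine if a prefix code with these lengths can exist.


Sum = 2^(-2) + 2^(-5) + 2^(-5) + 2^(-7) + 2^(-7) + 2^(-7) + 2^(-7)
    = 0.25 + 0.03125 + 0.03125 + 0.0078125 + 0.0078125 + 0.0078125 + 0.0078125
    = 44/128 = 0.34375
Since 0.34375 <= 1, Kraft's inequality IS satisfied.
A prefix code with these lengths CAN exist.

Kraft sum = 0.34375. Satisfied.


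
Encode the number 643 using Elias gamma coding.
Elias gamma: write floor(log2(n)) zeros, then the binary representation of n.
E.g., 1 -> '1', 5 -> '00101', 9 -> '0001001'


num_bits = floor(log2(643)) + 1 = 10
leading_zeros = num_bits - 1 = 9
binary(643) = 1010000011

Elias gamma(643) = '000000000' + '1010000011' = 0000000001010000011 (19 bits)


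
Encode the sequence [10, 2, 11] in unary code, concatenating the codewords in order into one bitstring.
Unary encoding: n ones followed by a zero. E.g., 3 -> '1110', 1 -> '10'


Encode each number as n ones followed by a terminating 0:
  10 -> 11111111110 (11 bits)
  2 -> 110 (3 bits)
  11 -> 111111111110 (12 bits)
Total length = 11 + 3 + 12 = 26 bits.

Unary([10, 2, 11]) = 11111111110110111111111110 (26 bits)


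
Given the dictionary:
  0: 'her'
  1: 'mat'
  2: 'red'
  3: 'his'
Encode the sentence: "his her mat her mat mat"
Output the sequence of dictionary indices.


Look up each word in the dictionary:
  'his' -> 3
  'her' -> 0
  'mat' -> 1
  'her' -> 0
  'mat' -> 1
  'mat' -> 1

Encoded: [3, 0, 1, 0, 1, 1]


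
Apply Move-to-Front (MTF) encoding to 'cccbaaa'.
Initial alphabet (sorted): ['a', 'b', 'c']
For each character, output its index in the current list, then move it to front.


MTF encoding:
'c': index 2 in ['a', 'b', 'c'] -> ['c', 'a', 'b']
'c': index 0 in ['c', 'a', 'b'] -> ['c', 'a', 'b']
'c': index 0 in ['c', 'a', 'b'] -> ['c', 'a', 'b']
'b': index 2 in ['c', 'a', 'b'] -> ['b', 'c', 'a']
'a': index 2 in ['b', 'c', 'a'] -> ['a', 'b', 'c']
'a': index 0 in ['a', 'b', 'c'] -> ['a', 'b', 'c']
'a': index 0 in ['a', 'b', 'c'] -> ['a', 'b', 'c']


Output: [2, 0, 0, 2, 2, 0, 0]


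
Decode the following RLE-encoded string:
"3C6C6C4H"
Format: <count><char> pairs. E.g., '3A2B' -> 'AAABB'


Expanding each <count><char> pair:
  3C -> 'CCC'
  6C -> 'CCCCCC'
  6C -> 'CCCCCC'
  4H -> 'HHHH'

Decoded = CCCCCCCCCCCCCCCHHHH


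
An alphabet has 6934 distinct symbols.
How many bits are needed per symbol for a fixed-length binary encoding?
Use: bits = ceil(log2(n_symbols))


log2(6934) = 12.7595
Bracket: 2^12 = 4096 < 6934 <= 2^13 = 8192
So ceil(log2(6934)) = 13

bits = ceil(log2(6934)) = ceil(12.7595) = 13 bits


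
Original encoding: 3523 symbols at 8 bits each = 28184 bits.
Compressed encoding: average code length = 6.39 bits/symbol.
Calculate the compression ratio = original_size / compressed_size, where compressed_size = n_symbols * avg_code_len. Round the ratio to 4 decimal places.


original_size = n_symbols * orig_bits = 3523 * 8 = 28184 bits
compressed_size = n_symbols * avg_code_len = 3523 * 6.39 = 22511.97 bits
ratio = original_size / compressed_size = 28184 / 22511.97 = 1.252

Compression ratio = 1.252


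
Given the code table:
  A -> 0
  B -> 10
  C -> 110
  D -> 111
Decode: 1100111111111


Decoding:
110 -> C
0 -> A
111 -> D
111 -> D
111 -> D


Result: CADDD


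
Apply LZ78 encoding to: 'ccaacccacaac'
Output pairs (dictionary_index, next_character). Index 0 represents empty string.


LZ78 encoding steps:
Dictionary: {0: ''}
Step 1: w='' (idx 0), next='c' -> output (0, 'c'), add 'c' as idx 1
Step 2: w='c' (idx 1), next='a' -> output (1, 'a'), add 'ca' as idx 2
Step 3: w='' (idx 0), next='a' -> output (0, 'a'), add 'a' as idx 3
Step 4: w='c' (idx 1), next='c' -> output (1, 'c'), add 'cc' as idx 4
Step 5: w='ca' (idx 2), next='c' -> output (2, 'c'), add 'cac' as idx 5
Step 6: w='a' (idx 3), next='a' -> output (3, 'a'), add 'aa' as idx 6
Step 7: w='c' (idx 1), end of input -> output (1, '')


Encoded: [(0, 'c'), (1, 'a'), (0, 'a'), (1, 'c'), (2, 'c'), (3, 'a'), (1, '')]


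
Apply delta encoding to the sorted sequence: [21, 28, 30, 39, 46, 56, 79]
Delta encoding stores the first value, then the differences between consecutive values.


First value: 21
Deltas:
  28 - 21 = 7
  30 - 28 = 2
  39 - 30 = 9
  46 - 39 = 7
  56 - 46 = 10
  79 - 56 = 23


Delta encoded: [21, 7, 2, 9, 7, 10, 23]


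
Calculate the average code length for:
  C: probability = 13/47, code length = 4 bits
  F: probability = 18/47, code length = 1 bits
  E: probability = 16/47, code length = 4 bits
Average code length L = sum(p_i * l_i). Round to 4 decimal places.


Weighted contributions p_i * l_i:
  C: (13/47) * 4 = 52/47
  F: (18/47) * 1 = 18/47
  E: (16/47) * 4 = 64/47
Sum = (52 + 18 + 64)/47 = 134/47

L = 134/47 = 2.8511 bits/symbol


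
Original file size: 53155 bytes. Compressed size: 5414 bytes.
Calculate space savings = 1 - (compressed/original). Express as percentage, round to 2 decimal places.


ratio = compressed/original = 5414/53155 = 0.101853
savings = 1 - ratio = 1 - 0.101853 = 0.898147
as a percentage: 0.898147 * 100 = 89.81%

Space savings = 1 - 5414/53155 = 89.81%


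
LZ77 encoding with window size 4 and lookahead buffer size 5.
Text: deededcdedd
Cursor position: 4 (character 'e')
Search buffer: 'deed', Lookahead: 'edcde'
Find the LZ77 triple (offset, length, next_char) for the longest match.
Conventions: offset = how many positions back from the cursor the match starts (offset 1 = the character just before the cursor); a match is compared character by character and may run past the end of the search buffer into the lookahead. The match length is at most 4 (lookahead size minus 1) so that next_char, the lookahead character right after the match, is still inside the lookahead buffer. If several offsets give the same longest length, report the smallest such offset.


Try each offset into the search buffer:
  offset=1 (pos 3, char 'd'): match length 0
  offset=2 (pos 2, char 'e'): match length 2
  offset=3 (pos 1, char 'e'): match length 1
  offset=4 (pos 0, char 'd'): match length 0
Longest match has length 2 at offset 2.
next_char = character at position 4 + 2 = 6 -> 'c'

Best match: offset=2, length=2 (matching 'ed' starting at position 2)
LZ77 triple: (2, 2, 'c')


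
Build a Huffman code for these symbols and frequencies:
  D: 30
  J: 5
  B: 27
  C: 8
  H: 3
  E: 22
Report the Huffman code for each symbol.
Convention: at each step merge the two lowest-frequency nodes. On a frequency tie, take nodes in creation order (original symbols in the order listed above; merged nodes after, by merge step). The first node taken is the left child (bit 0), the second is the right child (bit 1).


Huffman tree construction:
Step 1: Merge H(3) + J(5) = 8
Step 2: Merge C(8) + (H+J)(8) = 16
Step 3: Merge (C+(H+J))(16) + E(22) = 38
Step 4: Merge B(27) + D(30) = 57
Step 5: Merge ((C+(H+J))+E)(38) + (B+D)(57) = 95
Read each symbol's code off the tree from the root (left child = 0, right child = 1).

Codes:
  D: 11 (length 2)
  J: 0011 (length 4)
  B: 10 (length 2)
  C: 000 (length 3)
  H: 0010 (length 4)
  E: 01 (length 2)
Average code length: 214/95 = 2.2526 bits/symbol


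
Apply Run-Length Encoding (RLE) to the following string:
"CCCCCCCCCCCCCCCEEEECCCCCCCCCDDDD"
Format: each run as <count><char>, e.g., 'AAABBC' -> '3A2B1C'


Scanning runs left to right:
  i=0: run of 'C' x 15 -> '15C'
  i=15: run of 'E' x 4 -> '4E'
  i=19: run of 'C' x 9 -> '9C'
  i=28: run of 'D' x 4 -> '4D'

RLE = 15C4E9C4D


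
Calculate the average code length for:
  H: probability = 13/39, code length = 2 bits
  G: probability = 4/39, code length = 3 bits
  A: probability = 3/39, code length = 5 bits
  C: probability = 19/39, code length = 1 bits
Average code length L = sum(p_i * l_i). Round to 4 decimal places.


Weighted contributions p_i * l_i:
  H: (13/39) * 2 = 26/39
  G: (4/39) * 3 = 12/39
  A: (3/39) * 5 = 15/39
  C: (19/39) * 1 = 19/39
Sum = (26 + 12 + 15 + 19)/39 = 72/39

L = 72/39 = 1.8462 bits/symbol


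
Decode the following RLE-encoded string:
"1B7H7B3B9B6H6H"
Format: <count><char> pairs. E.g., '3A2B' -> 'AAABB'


Expanding each <count><char> pair:
  1B -> 'B'
  7H -> 'HHHHHHH'
  7B -> 'BBBBBBB'
  3B -> 'BBB'
  9B -> 'BBBBBBBBB'
  6H -> 'HHHHHH'
  6H -> 'HHHHHH'

Decoded = BHHHHHHHBBBBBBBBBBBBBBBBBBBHHHHHHHHHHHH


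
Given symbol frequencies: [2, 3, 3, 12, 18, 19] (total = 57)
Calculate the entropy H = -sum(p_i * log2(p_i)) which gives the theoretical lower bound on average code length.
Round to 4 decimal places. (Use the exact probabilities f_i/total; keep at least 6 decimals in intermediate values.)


Per-symbol terms -p_i * log2(p_i) with p_i = f_i/57:
  p = 2/57 = 0.035088: log2(p) = -4.832890, -p*log2(p) = 0.169575
  p = 3/57 = 0.052632: log2(p) = -4.247928, -p*log2(p) = 0.223575
  p = 3/57 = 0.052632: log2(p) = -4.247928, -p*log2(p) = 0.223575
  p = 12/57 = 0.210526: log2(p) = -2.247928, -p*log2(p) = 0.473248
  p = 18/57 = 0.315789: log2(p) = -1.662965, -p*log2(p) = 0.525147
  p = 19/57 = 0.333333: log2(p) = -1.584963, -p*log2(p) = 0.528321
H = 0.169575 + 0.223575 + 0.223575 + 0.473248 + 0.525147 + 0.528321 = 2.143441

H = 2.1434 bits/symbol


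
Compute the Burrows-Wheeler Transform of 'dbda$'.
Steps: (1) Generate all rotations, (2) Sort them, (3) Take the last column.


Rotations (sorted):
  0: $dbda -> last char: a
  1: a$dbd -> last char: d
  2: bda$d -> last char: d
  3: da$db -> last char: b
  4: dbda$ -> last char: $


BWT = addb$


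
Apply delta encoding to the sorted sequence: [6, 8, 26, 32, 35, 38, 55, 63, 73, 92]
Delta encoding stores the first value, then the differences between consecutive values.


First value: 6
Deltas:
  8 - 6 = 2
  26 - 8 = 18
  32 - 26 = 6
  35 - 32 = 3
  38 - 35 = 3
  55 - 38 = 17
  63 - 55 = 8
  73 - 63 = 10
  92 - 73 = 19


Delta encoded: [6, 2, 18, 6, 3, 3, 17, 8, 10, 19]


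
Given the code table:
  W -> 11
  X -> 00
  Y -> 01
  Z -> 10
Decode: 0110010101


Decoding:
01 -> Y
10 -> Z
01 -> Y
01 -> Y
01 -> Y


Result: YZYYY


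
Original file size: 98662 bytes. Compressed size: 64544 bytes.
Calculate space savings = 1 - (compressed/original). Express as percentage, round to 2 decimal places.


ratio = compressed/original = 64544/98662 = 0.654193
savings = 1 - ratio = 1 - 0.654193 = 0.345807
as a percentage: 0.345807 * 100 = 34.58%

Space savings = 1 - 64544/98662 = 34.58%


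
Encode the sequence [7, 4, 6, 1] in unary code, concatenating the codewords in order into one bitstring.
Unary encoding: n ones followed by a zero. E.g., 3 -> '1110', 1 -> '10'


Encode each number as n ones followed by a terminating 0:
  7 -> 11111110 (8 bits)
  4 -> 11110 (5 bits)
  6 -> 1111110 (7 bits)
  1 -> 10 (2 bits)
Total length = 8 + 5 + 7 + 2 = 22 bits.

Unary([7, 4, 6, 1]) = 1111111011110111111010 (22 bits)


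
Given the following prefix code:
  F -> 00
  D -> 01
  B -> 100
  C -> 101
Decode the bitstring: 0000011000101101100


Decoding step by step:
Bits 00 -> F
Bits 00 -> F
Bits 01 -> D
Bits 100 -> B
Bits 01 -> D
Bits 01 -> D
Bits 101 -> C
Bits 100 -> B


Decoded message: FFDBDDCB


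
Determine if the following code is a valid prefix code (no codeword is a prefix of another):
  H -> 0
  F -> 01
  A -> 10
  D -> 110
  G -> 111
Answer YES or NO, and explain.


Checking each pair (does one codeword prefix another?):
  H='0' vs F='01': prefix -- VIOLATION

NO -- this is NOT a valid prefix code. H (0) is a prefix of F (01).


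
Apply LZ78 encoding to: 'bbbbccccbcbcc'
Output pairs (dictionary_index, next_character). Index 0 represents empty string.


LZ78 encoding steps:
Dictionary: {0: ''}
Step 1: w='' (idx 0), next='b' -> output (0, 'b'), add 'b' as idx 1
Step 2: w='b' (idx 1), next='b' -> output (1, 'b'), add 'bb' as idx 2
Step 3: w='b' (idx 1), next='c' -> output (1, 'c'), add 'bc' as idx 3
Step 4: w='' (idx 0), next='c' -> output (0, 'c'), add 'c' as idx 4
Step 5: w='c' (idx 4), next='c' -> output (4, 'c'), add 'cc' as idx 5
Step 6: w='bc' (idx 3), next='b' -> output (3, 'b'), add 'bcb' as idx 6
Step 7: w='cc' (idx 5), end of input -> output (5, '')


Encoded: [(0, 'b'), (1, 'b'), (1, 'c'), (0, 'c'), (4, 'c'), (3, 'b'), (5, '')]


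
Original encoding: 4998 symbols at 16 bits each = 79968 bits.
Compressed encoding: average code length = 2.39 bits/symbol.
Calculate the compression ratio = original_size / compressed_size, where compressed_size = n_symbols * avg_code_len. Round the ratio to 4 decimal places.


original_size = n_symbols * orig_bits = 4998 * 16 = 79968 bits
compressed_size = n_symbols * avg_code_len = 4998 * 2.39 = 11945.22 bits
ratio = original_size / compressed_size = 79968 / 11945.22 = 6.6946

Compression ratio = 6.6946


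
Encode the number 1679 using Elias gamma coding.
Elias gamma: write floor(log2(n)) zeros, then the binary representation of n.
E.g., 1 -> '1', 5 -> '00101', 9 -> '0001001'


num_bits = floor(log2(1679)) + 1 = 11
leading_zeros = num_bits - 1 = 10
binary(1679) = 11010001111

Elias gamma(1679) = '0000000000' + '11010001111' = 000000000011010001111 (21 bits)


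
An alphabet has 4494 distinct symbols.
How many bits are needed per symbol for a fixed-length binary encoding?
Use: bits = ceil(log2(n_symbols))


log2(4494) = 12.1338
Bracket: 2^12 = 4096 < 4494 <= 2^13 = 8192
So ceil(log2(4494)) = 13

bits = ceil(log2(4494)) = ceil(12.1338) = 13 bits


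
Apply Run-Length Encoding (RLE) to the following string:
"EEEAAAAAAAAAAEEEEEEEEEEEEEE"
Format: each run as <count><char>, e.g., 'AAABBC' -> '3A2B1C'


Scanning runs left to right:
  i=0: run of 'E' x 3 -> '3E'
  i=3: run of 'A' x 10 -> '10A'
  i=13: run of 'E' x 14 -> '14E'

RLE = 3E10A14E


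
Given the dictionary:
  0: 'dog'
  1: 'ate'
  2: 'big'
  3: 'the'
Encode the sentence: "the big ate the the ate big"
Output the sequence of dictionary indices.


Look up each word in the dictionary:
  'the' -> 3
  'big' -> 2
  'ate' -> 1
  'the' -> 3
  'the' -> 3
  'ate' -> 1
  'big' -> 2

Encoded: [3, 2, 1, 3, 3, 1, 2]


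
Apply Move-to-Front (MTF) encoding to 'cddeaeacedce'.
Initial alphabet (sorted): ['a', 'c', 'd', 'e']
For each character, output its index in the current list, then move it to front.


MTF encoding:
'c': index 1 in ['a', 'c', 'd', 'e'] -> ['c', 'a', 'd', 'e']
'd': index 2 in ['c', 'a', 'd', 'e'] -> ['d', 'c', 'a', 'e']
'd': index 0 in ['d', 'c', 'a', 'e'] -> ['d', 'c', 'a', 'e']
'e': index 3 in ['d', 'c', 'a', 'e'] -> ['e', 'd', 'c', 'a']
'a': index 3 in ['e', 'd', 'c', 'a'] -> ['a', 'e', 'd', 'c']
'e': index 1 in ['a', 'e', 'd', 'c'] -> ['e', 'a', 'd', 'c']
'a': index 1 in ['e', 'a', 'd', 'c'] -> ['a', 'e', 'd', 'c']
'c': index 3 in ['a', 'e', 'd', 'c'] -> ['c', 'a', 'e', 'd']
'e': index 2 in ['c', 'a', 'e', 'd'] -> ['e', 'c', 'a', 'd']
'd': index 3 in ['e', 'c', 'a', 'd'] -> ['d', 'e', 'c', 'a']
'c': index 2 in ['d', 'e', 'c', 'a'] -> ['c', 'd', 'e', 'a']
'e': index 2 in ['c', 'd', 'e', 'a'] -> ['e', 'c', 'd', 'a']


Output: [1, 2, 0, 3, 3, 1, 1, 3, 2, 3, 2, 2]


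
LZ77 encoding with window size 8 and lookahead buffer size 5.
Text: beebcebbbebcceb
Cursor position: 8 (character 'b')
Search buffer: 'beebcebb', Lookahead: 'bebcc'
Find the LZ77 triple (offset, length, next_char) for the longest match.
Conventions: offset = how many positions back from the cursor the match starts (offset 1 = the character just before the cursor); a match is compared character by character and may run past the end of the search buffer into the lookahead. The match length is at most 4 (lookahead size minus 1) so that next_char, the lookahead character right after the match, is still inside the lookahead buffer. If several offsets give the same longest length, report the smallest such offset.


Try each offset into the search buffer:
  offset=1 (pos 7, char 'b'): match length 1
  offset=2 (pos 6, char 'b'): match length 1
  offset=3 (pos 5, char 'e'): match length 0
  offset=4 (pos 4, char 'c'): match length 0
  offset=5 (pos 3, char 'b'): match length 1
  offset=6 (pos 2, char 'e'): match length 0
  offset=7 (pos 1, char 'e'): match length 0
  offset=8 (pos 0, char 'b'): match length 2
Longest match has length 2 at offset 8.
next_char = character at position 8 + 2 = 10 -> 'b'

Best match: offset=8, length=2 (matching 'be' starting at position 0)
LZ77 triple: (8, 2, 'b')


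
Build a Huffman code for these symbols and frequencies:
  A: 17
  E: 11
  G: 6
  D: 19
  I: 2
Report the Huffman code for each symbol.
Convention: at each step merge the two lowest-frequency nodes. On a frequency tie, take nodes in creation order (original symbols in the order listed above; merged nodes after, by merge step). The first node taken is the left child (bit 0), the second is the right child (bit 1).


Huffman tree construction:
Step 1: Merge I(2) + G(6) = 8
Step 2: Merge (I+G)(8) + E(11) = 19
Step 3: Merge A(17) + D(19) = 36
Step 4: Merge ((I+G)+E)(19) + (A+D)(36) = 55
Read each symbol's code off the tree from the root (left child = 0, right child = 1).

Codes:
  A: 10 (length 2)
  E: 01 (length 2)
  G: 001 (length 3)
  D: 11 (length 2)
  I: 000 (length 3)
Average code length: 118/55 = 2.1455 bits/symbol


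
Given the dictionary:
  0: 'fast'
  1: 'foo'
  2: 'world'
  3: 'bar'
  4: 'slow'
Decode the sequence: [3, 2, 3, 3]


Look up each index in the dictionary:
  3 -> 'bar'
  2 -> 'world'
  3 -> 'bar'
  3 -> 'bar'

Decoded: "bar world bar bar"


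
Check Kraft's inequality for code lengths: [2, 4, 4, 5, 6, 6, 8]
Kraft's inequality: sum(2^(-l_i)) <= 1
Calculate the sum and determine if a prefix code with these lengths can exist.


Sum = 2^(-2) + 2^(-4) + 2^(-4) + 2^(-5) + 2^(-6) + 2^(-6) + 2^(-8)
    = 0.25 + 0.0625 + 0.0625 + 0.03125 + 0.015625 + 0.015625 + 0.00390625
    = 113/256 = 0.44140625
Since 0.44140625 <= 1, Kraft's inequality IS satisfied.
A prefix code with these lengths CAN exist.

Kraft sum = 0.44140625. Satisfied.


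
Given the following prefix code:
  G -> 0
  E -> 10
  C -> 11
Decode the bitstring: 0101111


Decoding step by step:
Bits 0 -> G
Bits 10 -> E
Bits 11 -> C
Bits 11 -> C


Decoded message: GECC


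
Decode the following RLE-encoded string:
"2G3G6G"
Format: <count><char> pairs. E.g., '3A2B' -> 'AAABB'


Expanding each <count><char> pair:
  2G -> 'GG'
  3G -> 'GGG'
  6G -> 'GGGGGG'

Decoded = GGGGGGGGGGG


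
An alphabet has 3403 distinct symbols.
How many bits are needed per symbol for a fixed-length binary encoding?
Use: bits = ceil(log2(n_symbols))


log2(3403) = 11.7326
Bracket: 2^11 = 2048 < 3403 <= 2^12 = 4096
So ceil(log2(3403)) = 12

bits = ceil(log2(3403)) = ceil(11.7326) = 12 bits


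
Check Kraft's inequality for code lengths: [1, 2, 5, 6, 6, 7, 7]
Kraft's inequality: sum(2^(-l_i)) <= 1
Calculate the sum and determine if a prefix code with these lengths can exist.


Sum = 2^(-1) + 2^(-2) + 2^(-5) + 2^(-6) + 2^(-6) + 2^(-7) + 2^(-7)
    = 0.5 + 0.25 + 0.03125 + 0.015625 + 0.015625 + 0.0078125 + 0.0078125
    = 106/128 = 0.828125
Since 0.828125 <= 1, Kraft's inequality IS satisfied.
A prefix code with these lengths CAN exist.

Kraft sum = 0.828125. Satisfied.


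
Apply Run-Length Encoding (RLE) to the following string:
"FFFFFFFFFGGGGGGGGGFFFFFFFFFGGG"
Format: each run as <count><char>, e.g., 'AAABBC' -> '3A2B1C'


Scanning runs left to right:
  i=0: run of 'F' x 9 -> '9F'
  i=9: run of 'G' x 9 -> '9G'
  i=18: run of 'F' x 9 -> '9F'
  i=27: run of 'G' x 3 -> '3G'

RLE = 9F9G9F3G


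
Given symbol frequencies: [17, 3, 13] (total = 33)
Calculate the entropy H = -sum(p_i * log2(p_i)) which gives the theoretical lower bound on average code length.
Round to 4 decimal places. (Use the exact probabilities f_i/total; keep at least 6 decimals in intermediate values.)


Per-symbol terms -p_i * log2(p_i) with p_i = f_i/33:
  p = 17/33 = 0.515152: log2(p) = -0.956931, -p*log2(p) = 0.492965
  p = 3/33 = 0.090909: log2(p) = -3.459432, -p*log2(p) = 0.314494
  p = 13/33 = 0.393939: log2(p) = -1.343954, -p*log2(p) = 0.529437
H = 0.492965 + 0.314494 + 0.529437 = 1.336896

H = 1.3369 bits/symbol


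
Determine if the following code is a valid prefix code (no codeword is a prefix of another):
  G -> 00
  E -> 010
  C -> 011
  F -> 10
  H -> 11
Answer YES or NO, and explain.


Checking each pair (does one codeword prefix another?):
  G='00' vs E='010': no prefix
  G='00' vs C='011': no prefix
  G='00' vs F='10': no prefix
  G='00' vs H='11': no prefix
  E='010' vs G='00': no prefix
  E='010' vs C='011': no prefix
  E='010' vs F='10': no prefix
  E='010' vs H='11': no prefix
  C='011' vs G='00': no prefix
  C='011' vs E='010': no prefix
  C='011' vs F='10': no prefix
  C='011' vs H='11': no prefix
  F='10' vs G='00': no prefix
  F='10' vs E='010': no prefix
  F='10' vs C='011': no prefix
  F='10' vs H='11': no prefix
  H='11' vs G='00': no prefix
  H='11' vs E='010': no prefix
  H='11' vs C='011': no prefix
  H='11' vs F='10': no prefix
No violation found over all pairs.

YES -- this is a valid prefix code. No codeword is a prefix of any other codeword.


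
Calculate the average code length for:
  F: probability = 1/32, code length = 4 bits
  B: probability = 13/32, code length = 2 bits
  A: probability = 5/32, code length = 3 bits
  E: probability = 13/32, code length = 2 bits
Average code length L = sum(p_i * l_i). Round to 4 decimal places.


Weighted contributions p_i * l_i:
  F: (1/32) * 4 = 4/32
  B: (13/32) * 2 = 26/32
  A: (5/32) * 3 = 15/32
  E: (13/32) * 2 = 26/32
Sum = (4 + 26 + 15 + 26)/32 = 71/32

L = 71/32 = 2.2188 bits/symbol


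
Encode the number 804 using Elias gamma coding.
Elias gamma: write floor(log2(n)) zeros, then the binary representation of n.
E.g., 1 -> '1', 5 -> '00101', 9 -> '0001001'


num_bits = floor(log2(804)) + 1 = 10
leading_zeros = num_bits - 1 = 9
binary(804) = 1100100100

Elias gamma(804) = '000000000' + '1100100100' = 0000000001100100100 (19 bits)


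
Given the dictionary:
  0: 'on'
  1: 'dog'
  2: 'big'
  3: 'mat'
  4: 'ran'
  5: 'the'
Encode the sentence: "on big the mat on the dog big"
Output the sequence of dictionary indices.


Look up each word in the dictionary:
  'on' -> 0
  'big' -> 2
  'the' -> 5
  'mat' -> 3
  'on' -> 0
  'the' -> 5
  'dog' -> 1
  'big' -> 2

Encoded: [0, 2, 5, 3, 0, 5, 1, 2]


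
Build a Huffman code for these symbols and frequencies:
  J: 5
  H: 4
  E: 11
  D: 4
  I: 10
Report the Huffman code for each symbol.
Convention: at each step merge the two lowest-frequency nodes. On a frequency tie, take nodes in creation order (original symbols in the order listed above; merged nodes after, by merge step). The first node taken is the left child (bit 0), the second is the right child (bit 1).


Huffman tree construction:
Step 1: Merge H(4) + D(4) = 8
Step 2: Merge J(5) + (H+D)(8) = 13
Step 3: Merge I(10) + E(11) = 21
Step 4: Merge (J+(H+D))(13) + (I+E)(21) = 34
Read each symbol's code off the tree from the root (left child = 0, right child = 1).

Codes:
  J: 00 (length 2)
  H: 010 (length 3)
  E: 11 (length 2)
  D: 011 (length 3)
  I: 10 (length 2)
Average code length: 76/34 = 2.2353 bits/symbol


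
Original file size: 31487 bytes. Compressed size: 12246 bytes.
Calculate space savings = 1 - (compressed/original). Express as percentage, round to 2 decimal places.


ratio = compressed/original = 12246/31487 = 0.388922
savings = 1 - ratio = 1 - 0.388922 = 0.611078
as a percentage: 0.611078 * 100 = 61.11%

Space savings = 1 - 12246/31487 = 61.11%


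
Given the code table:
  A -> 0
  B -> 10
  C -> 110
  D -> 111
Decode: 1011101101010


Decoding:
10 -> B
111 -> D
0 -> A
110 -> C
10 -> B
10 -> B


Result: BDACBB


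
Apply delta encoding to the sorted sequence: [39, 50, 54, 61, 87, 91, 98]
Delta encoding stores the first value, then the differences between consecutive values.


First value: 39
Deltas:
  50 - 39 = 11
  54 - 50 = 4
  61 - 54 = 7
  87 - 61 = 26
  91 - 87 = 4
  98 - 91 = 7


Delta encoded: [39, 11, 4, 7, 26, 4, 7]


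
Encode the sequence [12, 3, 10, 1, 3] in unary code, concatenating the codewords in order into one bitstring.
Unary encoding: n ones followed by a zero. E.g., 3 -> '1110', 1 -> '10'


Encode each number as n ones followed by a terminating 0:
  12 -> 1111111111110 (13 bits)
  3 -> 1110 (4 bits)
  10 -> 11111111110 (11 bits)
  1 -> 10 (2 bits)
  3 -> 1110 (4 bits)
Total length = 13 + 4 + 11 + 2 + 4 = 34 bits.

Unary([12, 3, 10, 1, 3]) = 1111111111110111011111111110101110 (34 bits)
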